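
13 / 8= 1.62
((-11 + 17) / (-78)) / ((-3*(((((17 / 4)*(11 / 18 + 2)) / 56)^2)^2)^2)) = 23283214157138380412097134592 / 2159322881437323496876813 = 10782.65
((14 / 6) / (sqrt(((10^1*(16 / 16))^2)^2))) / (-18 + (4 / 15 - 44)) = -7 / 18520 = -0.00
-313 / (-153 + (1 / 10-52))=3130 / 2049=1.53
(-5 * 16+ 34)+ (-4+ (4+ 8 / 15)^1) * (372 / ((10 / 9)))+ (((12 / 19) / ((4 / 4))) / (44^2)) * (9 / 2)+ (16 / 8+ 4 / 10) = 62055283 / 459800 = 134.96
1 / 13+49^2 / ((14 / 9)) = 40133 / 26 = 1543.58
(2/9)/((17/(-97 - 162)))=-518/153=-3.39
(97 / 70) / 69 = 97 / 4830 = 0.02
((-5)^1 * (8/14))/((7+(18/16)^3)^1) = -10240/30191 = -0.34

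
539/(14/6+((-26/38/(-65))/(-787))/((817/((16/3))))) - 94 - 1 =58151022280/427581019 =136.00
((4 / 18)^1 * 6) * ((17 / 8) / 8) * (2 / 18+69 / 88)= 12053 / 38016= 0.32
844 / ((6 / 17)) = 7174 / 3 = 2391.33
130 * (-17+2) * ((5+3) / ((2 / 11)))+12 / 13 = -1115388 / 13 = -85799.08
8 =8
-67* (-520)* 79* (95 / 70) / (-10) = -2614742 / 7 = -373534.57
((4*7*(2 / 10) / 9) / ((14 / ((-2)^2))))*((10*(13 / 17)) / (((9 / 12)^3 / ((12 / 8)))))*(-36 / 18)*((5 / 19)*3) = -66560 / 8721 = -7.63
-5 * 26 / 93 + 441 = 40883 / 93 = 439.60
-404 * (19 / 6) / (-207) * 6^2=15352 / 69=222.49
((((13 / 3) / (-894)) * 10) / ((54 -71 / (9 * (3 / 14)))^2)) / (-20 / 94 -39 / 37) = 9155835 / 70670266112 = 0.00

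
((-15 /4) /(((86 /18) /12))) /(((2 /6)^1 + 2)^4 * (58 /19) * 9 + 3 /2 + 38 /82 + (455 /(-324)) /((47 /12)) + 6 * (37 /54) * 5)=-800726310 /71118319501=-0.01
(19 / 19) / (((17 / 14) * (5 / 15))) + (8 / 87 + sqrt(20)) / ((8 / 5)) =3739 / 1479 + 5 * sqrt(5) / 4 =5.32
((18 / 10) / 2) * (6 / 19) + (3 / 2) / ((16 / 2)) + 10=15917 / 1520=10.47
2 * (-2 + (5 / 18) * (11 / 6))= -161 / 54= -2.98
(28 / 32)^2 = 0.77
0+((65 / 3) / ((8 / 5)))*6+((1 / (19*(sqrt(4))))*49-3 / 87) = 181841 / 2204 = 82.50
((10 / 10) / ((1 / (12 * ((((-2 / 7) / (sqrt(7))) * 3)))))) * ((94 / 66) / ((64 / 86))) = -6063 * sqrt(7) / 2156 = -7.44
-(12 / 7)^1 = -12 / 7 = -1.71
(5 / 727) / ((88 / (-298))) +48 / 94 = 732697 / 1503436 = 0.49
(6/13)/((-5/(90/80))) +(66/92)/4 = 903/11960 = 0.08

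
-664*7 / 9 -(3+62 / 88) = -205979 / 396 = -520.15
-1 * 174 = -174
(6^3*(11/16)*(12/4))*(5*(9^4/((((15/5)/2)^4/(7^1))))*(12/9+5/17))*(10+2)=6709016160/17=394648009.41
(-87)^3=-658503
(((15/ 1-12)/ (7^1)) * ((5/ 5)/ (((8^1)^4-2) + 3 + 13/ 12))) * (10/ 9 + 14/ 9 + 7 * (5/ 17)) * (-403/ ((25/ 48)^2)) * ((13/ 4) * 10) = -17454168576/ 731507875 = -23.86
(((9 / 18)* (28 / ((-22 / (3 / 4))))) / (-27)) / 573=7 / 226908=0.00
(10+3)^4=28561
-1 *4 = -4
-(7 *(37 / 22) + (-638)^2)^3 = -718174196028363282083 / 10648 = -67446862887712554.67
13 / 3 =4.33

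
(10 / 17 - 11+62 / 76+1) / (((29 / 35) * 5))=-38871 / 18734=-2.07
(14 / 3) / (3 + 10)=14 / 39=0.36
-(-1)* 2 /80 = 1 /40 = 0.02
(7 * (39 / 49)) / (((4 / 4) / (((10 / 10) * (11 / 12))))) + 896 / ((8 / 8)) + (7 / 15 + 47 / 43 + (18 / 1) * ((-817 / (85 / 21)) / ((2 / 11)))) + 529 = -1139117393 / 61404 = -18551.19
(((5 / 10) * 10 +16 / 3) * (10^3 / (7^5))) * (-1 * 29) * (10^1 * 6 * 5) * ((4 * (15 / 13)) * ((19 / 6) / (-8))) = 9772.14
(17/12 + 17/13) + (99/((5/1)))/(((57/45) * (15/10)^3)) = 7.36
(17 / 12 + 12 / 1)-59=-547 / 12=-45.58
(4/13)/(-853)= -4/11089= -0.00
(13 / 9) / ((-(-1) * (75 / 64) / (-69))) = -19136 / 225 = -85.05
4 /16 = 1 /4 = 0.25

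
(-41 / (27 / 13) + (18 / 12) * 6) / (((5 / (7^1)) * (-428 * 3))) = 203 / 17334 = 0.01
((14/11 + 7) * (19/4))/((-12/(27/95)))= -819/880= -0.93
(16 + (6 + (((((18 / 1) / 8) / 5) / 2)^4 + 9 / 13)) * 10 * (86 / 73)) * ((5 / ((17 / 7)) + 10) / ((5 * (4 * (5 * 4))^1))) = 472491363559 / 165201920000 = 2.86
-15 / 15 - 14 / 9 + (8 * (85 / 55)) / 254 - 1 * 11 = -169822 / 12573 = -13.51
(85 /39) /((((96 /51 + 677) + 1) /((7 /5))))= 2023 /450762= 0.00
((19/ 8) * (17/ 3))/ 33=323/ 792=0.41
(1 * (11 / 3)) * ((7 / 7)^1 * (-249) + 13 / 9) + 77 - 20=-22969 / 27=-850.70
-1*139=-139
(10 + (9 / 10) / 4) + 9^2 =3649 / 40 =91.22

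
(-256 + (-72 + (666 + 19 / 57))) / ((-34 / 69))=-23345 / 34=-686.62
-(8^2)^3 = -262144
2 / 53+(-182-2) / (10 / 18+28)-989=-13558423 / 13621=-995.41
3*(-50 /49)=-150 /49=-3.06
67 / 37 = 1.81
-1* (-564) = 564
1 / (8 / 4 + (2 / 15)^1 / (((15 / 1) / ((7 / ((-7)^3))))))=11025 / 22048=0.50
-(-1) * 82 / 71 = 82 / 71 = 1.15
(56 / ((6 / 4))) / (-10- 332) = -56 / 513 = -0.11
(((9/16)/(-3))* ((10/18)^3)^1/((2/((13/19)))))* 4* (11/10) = -3575/73872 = -0.05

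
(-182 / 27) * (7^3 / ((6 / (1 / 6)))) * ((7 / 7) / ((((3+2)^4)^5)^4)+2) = -1721252563974510187717418633705316703223312894503275553395821 / 13400325923359048332916820811533398227766156196594238281250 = -128.45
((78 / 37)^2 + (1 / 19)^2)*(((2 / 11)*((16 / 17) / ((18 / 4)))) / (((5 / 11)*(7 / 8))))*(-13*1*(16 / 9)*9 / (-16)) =14627844608 / 2646489195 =5.53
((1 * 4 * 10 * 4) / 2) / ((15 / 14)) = 224 / 3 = 74.67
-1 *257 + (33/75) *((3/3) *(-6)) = -6491/25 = -259.64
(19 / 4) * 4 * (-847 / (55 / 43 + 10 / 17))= -1680569 / 195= -8618.30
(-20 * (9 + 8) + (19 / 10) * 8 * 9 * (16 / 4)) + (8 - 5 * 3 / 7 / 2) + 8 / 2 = 15269 / 70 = 218.13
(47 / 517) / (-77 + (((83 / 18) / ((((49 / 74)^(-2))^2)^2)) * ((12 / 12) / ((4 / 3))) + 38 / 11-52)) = -21580673764890624 / 29772568803703906031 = -0.00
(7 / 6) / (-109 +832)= 7 / 4338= 0.00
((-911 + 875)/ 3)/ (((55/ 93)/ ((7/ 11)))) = -12.91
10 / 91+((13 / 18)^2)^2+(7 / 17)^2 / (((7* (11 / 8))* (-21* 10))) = 57985113757 / 151842010320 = 0.38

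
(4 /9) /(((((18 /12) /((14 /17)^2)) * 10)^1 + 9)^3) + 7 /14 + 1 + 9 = 42878374624799 /4083648989382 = 10.50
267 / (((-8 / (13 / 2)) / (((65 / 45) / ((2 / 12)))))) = -15041 / 8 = -1880.12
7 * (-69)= -483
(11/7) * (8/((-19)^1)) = -88/133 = -0.66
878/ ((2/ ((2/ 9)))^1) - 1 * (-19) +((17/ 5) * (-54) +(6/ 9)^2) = -333/ 5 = -66.60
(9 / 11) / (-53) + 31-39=-4673 / 583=-8.02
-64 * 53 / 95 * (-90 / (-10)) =-30528 / 95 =-321.35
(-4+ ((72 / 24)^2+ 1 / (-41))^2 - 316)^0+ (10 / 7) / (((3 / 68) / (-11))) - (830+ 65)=-1250.19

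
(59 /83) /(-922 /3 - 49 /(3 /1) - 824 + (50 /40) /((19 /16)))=-3363 /5424631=-0.00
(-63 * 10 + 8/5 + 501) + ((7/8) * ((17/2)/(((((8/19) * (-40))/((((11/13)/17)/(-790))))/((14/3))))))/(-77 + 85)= -80387962879/630988800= -127.40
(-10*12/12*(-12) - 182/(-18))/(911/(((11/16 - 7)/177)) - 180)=-118271/23383188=-0.01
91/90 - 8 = -629/90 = -6.99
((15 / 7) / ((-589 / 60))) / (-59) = 900 / 243257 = 0.00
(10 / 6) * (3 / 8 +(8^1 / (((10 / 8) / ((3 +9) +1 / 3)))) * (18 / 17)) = 19029 / 136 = 139.92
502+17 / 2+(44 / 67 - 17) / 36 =410077 / 804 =510.05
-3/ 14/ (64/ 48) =-9/ 56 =-0.16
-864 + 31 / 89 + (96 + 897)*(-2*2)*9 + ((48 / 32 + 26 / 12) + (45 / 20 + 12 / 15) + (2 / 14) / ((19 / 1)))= -25997551609 / 710220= -36604.93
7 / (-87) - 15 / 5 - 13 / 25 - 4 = -16531 / 2175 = -7.60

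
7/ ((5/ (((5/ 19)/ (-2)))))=-7/ 38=-0.18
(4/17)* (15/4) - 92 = -1549/17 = -91.12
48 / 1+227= 275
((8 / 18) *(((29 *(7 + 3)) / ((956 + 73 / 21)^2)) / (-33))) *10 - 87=-87.00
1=1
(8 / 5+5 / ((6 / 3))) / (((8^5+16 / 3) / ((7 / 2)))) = 861 / 1966400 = 0.00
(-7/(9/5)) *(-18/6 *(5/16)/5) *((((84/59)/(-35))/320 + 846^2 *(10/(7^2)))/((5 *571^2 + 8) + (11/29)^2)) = 47350816230791/724770332034560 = 0.07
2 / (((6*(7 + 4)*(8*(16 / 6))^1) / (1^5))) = 1 / 704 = 0.00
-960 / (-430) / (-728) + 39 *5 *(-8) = -6104292 / 3913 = -1560.00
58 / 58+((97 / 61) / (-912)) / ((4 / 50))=108839 / 111264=0.98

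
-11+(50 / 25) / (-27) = -299 / 27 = -11.07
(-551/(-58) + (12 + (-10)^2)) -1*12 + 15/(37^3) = 11093037/101306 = 109.50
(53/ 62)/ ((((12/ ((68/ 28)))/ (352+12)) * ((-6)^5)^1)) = -11713/ 1446336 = -0.01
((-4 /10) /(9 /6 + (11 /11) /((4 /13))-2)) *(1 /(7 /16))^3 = -32768 /18865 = -1.74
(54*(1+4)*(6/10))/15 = 54/5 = 10.80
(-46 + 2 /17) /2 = -390 /17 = -22.94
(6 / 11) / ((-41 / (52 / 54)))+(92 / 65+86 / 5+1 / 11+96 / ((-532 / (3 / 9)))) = 130768931 / 7018011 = 18.63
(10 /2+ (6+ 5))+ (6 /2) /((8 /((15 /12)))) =527 /32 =16.47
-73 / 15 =-4.87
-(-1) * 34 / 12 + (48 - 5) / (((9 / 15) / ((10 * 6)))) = 25817 / 6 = 4302.83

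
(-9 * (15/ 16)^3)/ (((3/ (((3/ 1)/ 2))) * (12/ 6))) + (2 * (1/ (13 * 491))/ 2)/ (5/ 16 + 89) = -277059437981/ 149443493888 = -1.85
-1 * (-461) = 461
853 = 853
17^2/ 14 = 289/ 14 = 20.64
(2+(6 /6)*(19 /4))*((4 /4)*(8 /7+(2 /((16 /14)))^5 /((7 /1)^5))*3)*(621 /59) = 243.80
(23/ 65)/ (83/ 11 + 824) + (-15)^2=133775128/ 594555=225.00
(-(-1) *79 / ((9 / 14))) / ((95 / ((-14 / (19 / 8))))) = -123872 / 16245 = -7.63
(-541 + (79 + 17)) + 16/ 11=-4879/ 11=-443.55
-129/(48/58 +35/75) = -99.67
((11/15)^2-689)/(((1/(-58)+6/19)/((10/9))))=-341408416/133245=-2562.26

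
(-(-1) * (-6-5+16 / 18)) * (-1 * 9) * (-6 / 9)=-182 / 3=-60.67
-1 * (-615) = 615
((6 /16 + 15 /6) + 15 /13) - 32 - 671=-72693 /104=-698.97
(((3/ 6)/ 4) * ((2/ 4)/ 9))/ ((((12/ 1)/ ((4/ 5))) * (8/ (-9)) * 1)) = -1/ 1920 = -0.00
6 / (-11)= -6 / 11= -0.55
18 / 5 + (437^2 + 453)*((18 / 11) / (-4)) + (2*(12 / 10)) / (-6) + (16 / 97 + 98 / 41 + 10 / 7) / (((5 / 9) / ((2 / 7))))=-15259286909 / 194873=-78303.75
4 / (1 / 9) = 36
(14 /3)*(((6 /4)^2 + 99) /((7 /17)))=2295 /2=1147.50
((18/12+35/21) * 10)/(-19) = -5/3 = -1.67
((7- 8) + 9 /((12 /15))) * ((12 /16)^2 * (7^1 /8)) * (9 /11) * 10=116235 /2816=41.28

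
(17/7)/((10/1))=17/70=0.24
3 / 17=0.18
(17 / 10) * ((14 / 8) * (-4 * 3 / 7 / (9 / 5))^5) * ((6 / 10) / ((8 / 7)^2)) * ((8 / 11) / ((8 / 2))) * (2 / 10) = -1700 / 43659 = -0.04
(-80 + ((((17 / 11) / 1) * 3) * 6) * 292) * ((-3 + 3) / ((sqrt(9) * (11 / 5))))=0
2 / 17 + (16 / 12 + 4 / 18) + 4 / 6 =358 / 153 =2.34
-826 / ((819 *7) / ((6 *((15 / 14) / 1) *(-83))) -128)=342790 / 57579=5.95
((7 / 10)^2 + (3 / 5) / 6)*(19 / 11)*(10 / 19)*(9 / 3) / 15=59 / 550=0.11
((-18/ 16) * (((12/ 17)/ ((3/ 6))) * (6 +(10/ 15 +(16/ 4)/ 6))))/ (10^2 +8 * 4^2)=-33/ 646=-0.05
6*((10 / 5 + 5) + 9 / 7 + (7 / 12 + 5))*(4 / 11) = 2330 / 77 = 30.26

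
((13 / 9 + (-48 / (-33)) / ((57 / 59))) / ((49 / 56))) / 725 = 44392 / 9546075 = 0.00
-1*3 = -3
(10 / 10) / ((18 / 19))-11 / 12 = 5 / 36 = 0.14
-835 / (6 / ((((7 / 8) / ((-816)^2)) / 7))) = -835 / 31961088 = -0.00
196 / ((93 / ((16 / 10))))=1568 / 465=3.37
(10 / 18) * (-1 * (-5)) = 25 / 9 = 2.78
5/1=5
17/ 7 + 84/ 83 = 1999/ 581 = 3.44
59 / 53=1.11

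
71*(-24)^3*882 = -865686528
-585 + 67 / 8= -4613 / 8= -576.62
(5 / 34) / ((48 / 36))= 15 / 136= 0.11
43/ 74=0.58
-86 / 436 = -43 / 218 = -0.20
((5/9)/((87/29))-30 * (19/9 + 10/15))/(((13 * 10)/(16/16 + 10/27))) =-16613/18954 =-0.88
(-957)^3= -876467493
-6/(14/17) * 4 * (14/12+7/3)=-102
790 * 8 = 6320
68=68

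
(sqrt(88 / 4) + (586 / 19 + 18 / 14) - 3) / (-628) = -1937 / 41762 - sqrt(22) / 628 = -0.05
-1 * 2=-2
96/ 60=8/ 5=1.60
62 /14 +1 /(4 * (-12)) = 1481 /336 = 4.41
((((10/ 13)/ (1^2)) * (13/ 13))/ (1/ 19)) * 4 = 760/ 13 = 58.46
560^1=560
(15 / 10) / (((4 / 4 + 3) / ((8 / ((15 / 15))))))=3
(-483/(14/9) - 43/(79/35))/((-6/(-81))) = -1405863/316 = -4448.93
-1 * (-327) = 327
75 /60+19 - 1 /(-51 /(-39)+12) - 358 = -233775 /692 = -337.83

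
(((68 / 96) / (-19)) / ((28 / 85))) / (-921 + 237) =1445 / 8733312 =0.00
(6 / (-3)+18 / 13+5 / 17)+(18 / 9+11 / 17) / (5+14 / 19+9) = -1753 / 12376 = -0.14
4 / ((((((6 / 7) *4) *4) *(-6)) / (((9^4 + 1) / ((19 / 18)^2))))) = -206703 / 722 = -286.29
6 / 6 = 1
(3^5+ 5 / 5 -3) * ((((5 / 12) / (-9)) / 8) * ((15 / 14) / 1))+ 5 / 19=-1.23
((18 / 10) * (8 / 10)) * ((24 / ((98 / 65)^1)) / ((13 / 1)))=432 / 245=1.76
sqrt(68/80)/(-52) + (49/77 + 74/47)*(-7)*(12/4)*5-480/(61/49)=-19480755/31537-sqrt(85)/520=-617.73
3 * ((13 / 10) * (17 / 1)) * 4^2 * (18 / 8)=11934 / 5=2386.80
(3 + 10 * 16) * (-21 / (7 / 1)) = -489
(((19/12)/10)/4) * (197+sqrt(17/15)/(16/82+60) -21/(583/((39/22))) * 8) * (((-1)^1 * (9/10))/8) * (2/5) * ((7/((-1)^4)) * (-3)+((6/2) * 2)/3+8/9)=126977 * sqrt(255)/3553920000+780496649/123129600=6.34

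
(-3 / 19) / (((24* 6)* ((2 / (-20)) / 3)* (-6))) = -5 / 912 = -0.01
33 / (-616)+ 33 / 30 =293 / 280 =1.05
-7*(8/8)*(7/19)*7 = -343/19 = -18.05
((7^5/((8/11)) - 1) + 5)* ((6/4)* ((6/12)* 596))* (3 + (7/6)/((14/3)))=33578318.72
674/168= 337/84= 4.01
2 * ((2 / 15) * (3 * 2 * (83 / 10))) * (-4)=-1328 / 25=-53.12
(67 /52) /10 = 67 /520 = 0.13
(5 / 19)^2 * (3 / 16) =75 / 5776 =0.01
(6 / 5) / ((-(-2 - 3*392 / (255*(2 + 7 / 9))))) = 1275 / 3889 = 0.33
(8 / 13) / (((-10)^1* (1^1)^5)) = -4 / 65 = -0.06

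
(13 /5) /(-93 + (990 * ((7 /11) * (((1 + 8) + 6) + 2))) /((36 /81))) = 2 /18465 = 0.00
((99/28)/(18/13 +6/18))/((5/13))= 50193/9380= 5.35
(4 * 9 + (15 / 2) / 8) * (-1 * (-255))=150705 / 16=9419.06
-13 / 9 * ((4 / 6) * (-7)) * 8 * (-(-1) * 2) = 2912 / 27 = 107.85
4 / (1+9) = 2 / 5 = 0.40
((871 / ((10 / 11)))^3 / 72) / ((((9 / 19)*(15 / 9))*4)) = 16710372128879 / 4320000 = 3868141.70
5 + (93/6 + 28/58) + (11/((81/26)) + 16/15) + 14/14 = 624371/23490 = 26.58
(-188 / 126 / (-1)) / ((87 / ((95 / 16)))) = 4465 / 43848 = 0.10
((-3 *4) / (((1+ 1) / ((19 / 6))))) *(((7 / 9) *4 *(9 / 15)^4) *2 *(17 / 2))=-81396 / 625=-130.23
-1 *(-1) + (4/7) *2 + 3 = 36/7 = 5.14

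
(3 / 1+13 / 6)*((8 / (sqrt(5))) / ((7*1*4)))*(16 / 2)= 248*sqrt(5) / 105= 5.28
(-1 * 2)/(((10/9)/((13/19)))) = -117/95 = -1.23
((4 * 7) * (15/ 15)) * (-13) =-364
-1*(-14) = 14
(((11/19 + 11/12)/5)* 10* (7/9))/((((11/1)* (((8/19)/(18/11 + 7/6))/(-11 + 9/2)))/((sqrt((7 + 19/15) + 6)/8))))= -104377* sqrt(3210)/1368576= -4.32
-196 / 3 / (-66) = 98 / 99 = 0.99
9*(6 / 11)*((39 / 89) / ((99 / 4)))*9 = 8424 / 10769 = 0.78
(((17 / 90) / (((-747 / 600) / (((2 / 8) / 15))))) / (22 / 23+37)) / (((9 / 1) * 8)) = -391 / 422580888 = -0.00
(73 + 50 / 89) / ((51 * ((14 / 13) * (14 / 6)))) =85111 / 148274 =0.57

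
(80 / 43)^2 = 6400 / 1849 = 3.46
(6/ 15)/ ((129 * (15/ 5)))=0.00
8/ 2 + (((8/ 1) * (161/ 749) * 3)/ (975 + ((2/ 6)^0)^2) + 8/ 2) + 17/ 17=117555/ 13054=9.01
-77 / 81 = -0.95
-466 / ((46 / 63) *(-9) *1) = 1631 / 23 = 70.91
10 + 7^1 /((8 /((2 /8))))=327 /32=10.22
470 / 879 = 0.53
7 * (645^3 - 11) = 1878352798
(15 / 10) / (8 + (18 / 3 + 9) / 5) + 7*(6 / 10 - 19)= -128.66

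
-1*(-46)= 46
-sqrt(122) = -11.05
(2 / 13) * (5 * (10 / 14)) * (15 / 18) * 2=250 / 273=0.92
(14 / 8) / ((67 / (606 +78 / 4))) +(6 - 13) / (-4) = 9695 / 536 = 18.09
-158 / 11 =-14.36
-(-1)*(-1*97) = -97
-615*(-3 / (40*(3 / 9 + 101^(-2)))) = 11292507 / 81632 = 138.33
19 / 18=1.06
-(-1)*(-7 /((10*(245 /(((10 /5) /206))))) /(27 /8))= -4 /486675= -0.00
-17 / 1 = -17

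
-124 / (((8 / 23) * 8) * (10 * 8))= -713 / 1280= -0.56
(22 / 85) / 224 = 11 / 9520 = 0.00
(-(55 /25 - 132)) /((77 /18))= 1062 /35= 30.34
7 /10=0.70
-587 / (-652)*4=3.60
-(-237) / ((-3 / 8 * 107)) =-632 / 107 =-5.91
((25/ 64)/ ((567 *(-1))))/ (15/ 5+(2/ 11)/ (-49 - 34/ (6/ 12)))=-3575/ 15559488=-0.00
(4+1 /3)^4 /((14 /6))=28561 /189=151.12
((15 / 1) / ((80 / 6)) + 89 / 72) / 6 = 0.39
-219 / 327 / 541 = -73 / 58969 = -0.00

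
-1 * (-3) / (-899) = -3 / 899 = -0.00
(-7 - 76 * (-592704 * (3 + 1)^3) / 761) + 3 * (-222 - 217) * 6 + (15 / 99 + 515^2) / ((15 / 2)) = 3815775.32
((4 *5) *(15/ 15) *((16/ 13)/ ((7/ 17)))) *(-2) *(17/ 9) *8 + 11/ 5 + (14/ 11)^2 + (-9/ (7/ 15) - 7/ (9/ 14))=-908265056/ 495495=-1833.05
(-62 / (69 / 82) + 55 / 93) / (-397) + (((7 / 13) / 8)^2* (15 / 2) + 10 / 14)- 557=-23834298091731 / 42862228864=-556.07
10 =10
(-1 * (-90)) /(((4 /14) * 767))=315 /767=0.41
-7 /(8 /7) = -49 /8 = -6.12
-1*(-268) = 268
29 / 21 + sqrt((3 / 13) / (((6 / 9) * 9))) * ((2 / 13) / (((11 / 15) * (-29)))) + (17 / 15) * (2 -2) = 29 / 21 -15 * sqrt(26) / 53911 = 1.38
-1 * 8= -8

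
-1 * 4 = -4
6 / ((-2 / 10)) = -30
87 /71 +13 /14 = 2141 /994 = 2.15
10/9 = 1.11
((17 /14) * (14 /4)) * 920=3910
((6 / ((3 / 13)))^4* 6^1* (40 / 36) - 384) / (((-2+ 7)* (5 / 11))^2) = 1105742528 / 1875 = 589729.35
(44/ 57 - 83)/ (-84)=4687/ 4788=0.98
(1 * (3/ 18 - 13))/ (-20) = 0.64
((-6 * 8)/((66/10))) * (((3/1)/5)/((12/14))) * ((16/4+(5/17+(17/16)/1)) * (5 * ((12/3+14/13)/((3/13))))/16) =-50995/272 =-187.48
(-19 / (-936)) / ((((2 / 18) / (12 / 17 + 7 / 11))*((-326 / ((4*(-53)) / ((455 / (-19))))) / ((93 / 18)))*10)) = -148873873 / 43270827600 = -0.00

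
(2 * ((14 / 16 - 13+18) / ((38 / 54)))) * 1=16.70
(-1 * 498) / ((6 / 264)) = -21912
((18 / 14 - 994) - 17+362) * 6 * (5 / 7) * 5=-680100 / 49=-13879.59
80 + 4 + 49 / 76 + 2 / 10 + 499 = 221861 / 380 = 583.84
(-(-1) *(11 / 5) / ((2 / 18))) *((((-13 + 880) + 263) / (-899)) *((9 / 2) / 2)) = -100683 / 1798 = -56.00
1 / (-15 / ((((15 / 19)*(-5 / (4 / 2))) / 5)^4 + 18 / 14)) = -6373533 / 72979760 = -0.09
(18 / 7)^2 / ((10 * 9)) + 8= 8.07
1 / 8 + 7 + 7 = 113 / 8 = 14.12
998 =998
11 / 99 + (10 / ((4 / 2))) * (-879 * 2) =-79109 / 9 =-8789.89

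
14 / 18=7 / 9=0.78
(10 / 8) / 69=5 / 276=0.02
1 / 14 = 0.07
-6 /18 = -1 /3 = -0.33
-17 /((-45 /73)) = 1241 /45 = 27.58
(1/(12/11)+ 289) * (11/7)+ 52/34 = 93251/204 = 457.11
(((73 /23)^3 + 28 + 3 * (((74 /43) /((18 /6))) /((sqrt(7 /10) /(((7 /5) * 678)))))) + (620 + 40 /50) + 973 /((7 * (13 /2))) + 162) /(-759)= -16724 * sqrt(70) /54395 - 227807823 /200086315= -3.71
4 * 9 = 36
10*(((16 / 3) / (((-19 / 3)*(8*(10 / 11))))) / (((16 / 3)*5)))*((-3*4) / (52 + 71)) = 33 / 7790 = 0.00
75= 75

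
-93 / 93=-1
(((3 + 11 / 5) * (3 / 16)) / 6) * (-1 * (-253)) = 3289 / 80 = 41.11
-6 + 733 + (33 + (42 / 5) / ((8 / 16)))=3884 / 5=776.80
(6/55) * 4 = 24/55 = 0.44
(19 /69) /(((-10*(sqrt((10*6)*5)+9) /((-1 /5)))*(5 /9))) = 0.00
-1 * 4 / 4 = -1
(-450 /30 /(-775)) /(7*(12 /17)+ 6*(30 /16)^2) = 544 /731755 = 0.00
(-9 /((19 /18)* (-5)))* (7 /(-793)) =-0.02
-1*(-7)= 7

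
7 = 7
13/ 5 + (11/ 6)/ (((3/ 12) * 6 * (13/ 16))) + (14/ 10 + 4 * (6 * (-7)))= -19012/ 117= -162.50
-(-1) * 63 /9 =7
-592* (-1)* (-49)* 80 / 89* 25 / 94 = -29008000 / 4183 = -6934.74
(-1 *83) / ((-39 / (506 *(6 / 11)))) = 7636 / 13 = 587.38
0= 0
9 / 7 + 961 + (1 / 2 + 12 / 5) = 67563 / 70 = 965.19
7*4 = 28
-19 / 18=-1.06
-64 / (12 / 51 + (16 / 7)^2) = -13328 / 1137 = -11.72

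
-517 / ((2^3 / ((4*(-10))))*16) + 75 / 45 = 7835 / 48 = 163.23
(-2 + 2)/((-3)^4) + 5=5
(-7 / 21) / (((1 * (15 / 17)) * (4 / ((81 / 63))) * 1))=-0.12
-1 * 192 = -192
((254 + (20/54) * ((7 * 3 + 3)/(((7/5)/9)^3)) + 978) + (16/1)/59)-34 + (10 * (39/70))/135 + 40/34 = 55129003921/15481305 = 3561.00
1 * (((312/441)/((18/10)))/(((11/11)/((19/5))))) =1976/1323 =1.49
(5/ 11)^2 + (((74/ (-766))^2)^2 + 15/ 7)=42821736229157/ 18225460324687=2.35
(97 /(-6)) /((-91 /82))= 3977 /273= 14.57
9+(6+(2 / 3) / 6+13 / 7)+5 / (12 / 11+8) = 22073 / 1260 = 17.52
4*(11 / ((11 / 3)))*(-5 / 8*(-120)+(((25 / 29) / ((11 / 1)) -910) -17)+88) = -2924292 / 319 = -9167.06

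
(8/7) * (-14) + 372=356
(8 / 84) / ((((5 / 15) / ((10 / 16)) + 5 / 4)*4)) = 10 / 749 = 0.01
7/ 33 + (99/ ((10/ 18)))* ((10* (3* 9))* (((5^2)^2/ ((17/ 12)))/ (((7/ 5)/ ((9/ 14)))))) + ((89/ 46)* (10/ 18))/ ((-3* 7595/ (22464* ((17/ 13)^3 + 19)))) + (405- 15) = 4612366012378687/ 473191719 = 9747351.50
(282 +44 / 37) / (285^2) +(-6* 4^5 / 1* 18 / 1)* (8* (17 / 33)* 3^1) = -45201626611142 / 33058575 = -1367319.27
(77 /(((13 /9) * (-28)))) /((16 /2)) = -99 /416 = -0.24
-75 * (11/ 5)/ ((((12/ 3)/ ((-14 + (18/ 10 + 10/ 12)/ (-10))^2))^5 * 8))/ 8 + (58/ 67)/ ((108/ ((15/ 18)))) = -1516667402686009933272670411753679313137/ 1728526417920000000000000000000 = -877433741.81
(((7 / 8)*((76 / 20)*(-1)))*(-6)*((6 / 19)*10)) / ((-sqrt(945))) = -sqrt(105) / 5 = -2.05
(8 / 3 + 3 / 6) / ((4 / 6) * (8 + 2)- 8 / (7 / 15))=-133 / 440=-0.30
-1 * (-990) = 990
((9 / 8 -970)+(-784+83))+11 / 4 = -13337 / 8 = -1667.12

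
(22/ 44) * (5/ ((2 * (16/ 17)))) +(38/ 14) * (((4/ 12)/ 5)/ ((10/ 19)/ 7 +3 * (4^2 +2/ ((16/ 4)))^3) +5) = 1435687961699/ 96357696960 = 14.90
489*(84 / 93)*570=7804440 / 31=251756.13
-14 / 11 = -1.27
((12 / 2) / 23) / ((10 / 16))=0.42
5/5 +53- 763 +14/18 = -6374/9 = -708.22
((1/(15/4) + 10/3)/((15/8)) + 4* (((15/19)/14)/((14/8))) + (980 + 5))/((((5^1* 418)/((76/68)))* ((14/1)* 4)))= 22973563/2437358000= 0.01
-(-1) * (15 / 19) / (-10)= -3 / 38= -0.08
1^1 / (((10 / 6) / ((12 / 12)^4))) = 3 / 5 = 0.60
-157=-157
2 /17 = 0.12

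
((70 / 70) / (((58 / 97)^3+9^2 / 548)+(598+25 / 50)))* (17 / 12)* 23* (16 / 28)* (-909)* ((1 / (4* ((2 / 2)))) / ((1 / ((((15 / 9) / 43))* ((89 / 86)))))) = -2197323053092495 / 7753310343666538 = -0.28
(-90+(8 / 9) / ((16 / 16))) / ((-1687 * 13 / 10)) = 8020 / 197379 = 0.04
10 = 10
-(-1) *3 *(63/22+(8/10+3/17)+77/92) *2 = 1206963/43010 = 28.06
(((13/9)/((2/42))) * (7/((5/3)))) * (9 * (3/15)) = 5733/25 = 229.32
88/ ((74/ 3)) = 3.57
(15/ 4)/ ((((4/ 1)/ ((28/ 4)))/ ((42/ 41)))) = 2205/ 328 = 6.72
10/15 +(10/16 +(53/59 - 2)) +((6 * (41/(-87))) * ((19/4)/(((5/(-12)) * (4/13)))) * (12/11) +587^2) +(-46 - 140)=778054439191/2258520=344497.48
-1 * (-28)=28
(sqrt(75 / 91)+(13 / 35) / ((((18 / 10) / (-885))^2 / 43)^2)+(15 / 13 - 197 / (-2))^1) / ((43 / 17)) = 85 * sqrt(273) / 3913+10057744750790130899 / 633906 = 15866303128208.85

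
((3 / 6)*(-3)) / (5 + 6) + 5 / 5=19 / 22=0.86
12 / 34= 6 / 17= 0.35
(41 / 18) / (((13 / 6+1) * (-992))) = -0.00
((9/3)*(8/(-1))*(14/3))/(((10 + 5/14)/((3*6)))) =-28224/145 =-194.65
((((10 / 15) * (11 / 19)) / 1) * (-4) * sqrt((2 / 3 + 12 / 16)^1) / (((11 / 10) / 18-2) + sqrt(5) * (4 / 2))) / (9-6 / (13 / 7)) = -54912 * sqrt(255) / 9997781-798512 * sqrt(51) / 149966715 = -0.13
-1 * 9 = -9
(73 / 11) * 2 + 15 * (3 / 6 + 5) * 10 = 838.27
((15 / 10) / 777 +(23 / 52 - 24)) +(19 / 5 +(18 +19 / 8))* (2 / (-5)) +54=3497343 / 168350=20.77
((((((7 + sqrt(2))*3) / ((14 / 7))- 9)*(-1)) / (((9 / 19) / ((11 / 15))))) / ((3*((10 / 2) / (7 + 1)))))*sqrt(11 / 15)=836*sqrt(165)*(-sqrt(2)- 1) / 10125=-2.56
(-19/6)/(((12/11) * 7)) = -209/504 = -0.41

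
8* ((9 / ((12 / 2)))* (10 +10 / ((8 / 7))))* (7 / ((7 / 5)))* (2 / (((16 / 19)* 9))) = 296.88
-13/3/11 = -13/33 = -0.39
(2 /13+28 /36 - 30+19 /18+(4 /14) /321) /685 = -1636513 /40019070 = -0.04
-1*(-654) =654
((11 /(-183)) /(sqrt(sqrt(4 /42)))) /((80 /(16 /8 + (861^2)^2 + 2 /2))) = -503760422957*2^(3 /4)*21^(1 /4) /2440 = -743295560.72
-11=-11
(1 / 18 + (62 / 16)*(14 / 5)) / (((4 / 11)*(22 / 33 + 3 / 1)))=1963 / 240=8.18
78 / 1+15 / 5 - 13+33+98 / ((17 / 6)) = 135.59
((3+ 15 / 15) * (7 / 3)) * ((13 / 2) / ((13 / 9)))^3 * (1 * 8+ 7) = 25515 / 2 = 12757.50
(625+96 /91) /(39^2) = 56971 /138411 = 0.41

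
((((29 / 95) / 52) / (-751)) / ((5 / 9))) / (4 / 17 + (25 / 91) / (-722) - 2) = 590121 / 74029261750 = 0.00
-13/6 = -2.17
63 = 63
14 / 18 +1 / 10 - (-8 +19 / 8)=6.50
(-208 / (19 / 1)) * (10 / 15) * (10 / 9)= -4160 / 513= -8.11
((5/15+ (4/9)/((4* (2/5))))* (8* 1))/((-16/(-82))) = 451/18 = 25.06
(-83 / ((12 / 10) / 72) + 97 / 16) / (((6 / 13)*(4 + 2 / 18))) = -3103737 / 1184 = -2621.40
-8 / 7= -1.14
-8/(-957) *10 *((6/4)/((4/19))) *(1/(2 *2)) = 95/638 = 0.15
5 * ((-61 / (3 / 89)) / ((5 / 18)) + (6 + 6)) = -32514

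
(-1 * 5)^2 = 25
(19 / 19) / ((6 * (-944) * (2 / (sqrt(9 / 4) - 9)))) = 5 / 7552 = 0.00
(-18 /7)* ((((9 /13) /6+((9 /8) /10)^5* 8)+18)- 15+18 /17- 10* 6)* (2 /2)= 143.55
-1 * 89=-89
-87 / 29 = -3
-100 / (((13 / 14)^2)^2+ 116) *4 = -15366400 / 4484817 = -3.43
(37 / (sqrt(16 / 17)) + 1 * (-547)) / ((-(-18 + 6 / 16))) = -4376 / 141 + 74 * sqrt(17) / 141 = -28.87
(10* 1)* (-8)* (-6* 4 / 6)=320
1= 1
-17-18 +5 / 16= -555 / 16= -34.69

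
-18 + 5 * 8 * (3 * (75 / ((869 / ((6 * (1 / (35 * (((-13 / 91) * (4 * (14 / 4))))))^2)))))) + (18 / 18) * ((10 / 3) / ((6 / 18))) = -340108 / 42581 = -7.99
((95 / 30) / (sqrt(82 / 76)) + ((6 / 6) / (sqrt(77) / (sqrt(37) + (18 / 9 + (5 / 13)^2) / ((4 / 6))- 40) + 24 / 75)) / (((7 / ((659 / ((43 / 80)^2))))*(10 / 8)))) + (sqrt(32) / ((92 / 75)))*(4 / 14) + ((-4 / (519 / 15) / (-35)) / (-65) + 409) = (-33357527899013760000 + 1849*(-49724 + 1352*sqrt(37) + 4225*sqrt(77))*(414940500*sqrt(2) + 34398455*sqrt(1558) + 182156090598) + 906994162164480000*sqrt(37)) / (823488150030*(-49724 + 1352*sqrt(37) + 4225*sqrt(77))) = 8052.07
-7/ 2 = -3.50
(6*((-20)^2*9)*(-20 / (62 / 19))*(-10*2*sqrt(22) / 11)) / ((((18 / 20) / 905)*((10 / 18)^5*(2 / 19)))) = 14815951522560*sqrt(22) / 341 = 203791708264.50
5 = 5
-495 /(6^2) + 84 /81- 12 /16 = -727 /54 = -13.46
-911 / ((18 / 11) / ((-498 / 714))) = 831743 / 2142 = 388.30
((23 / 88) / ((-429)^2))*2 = 23 / 8097804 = 0.00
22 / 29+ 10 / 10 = 51 / 29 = 1.76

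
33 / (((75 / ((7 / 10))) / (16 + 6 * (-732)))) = -168476 / 125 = -1347.81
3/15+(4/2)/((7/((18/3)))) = 1.91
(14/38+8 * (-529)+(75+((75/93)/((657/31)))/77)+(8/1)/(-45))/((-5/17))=339616417729/24029775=14133.15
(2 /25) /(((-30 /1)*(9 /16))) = -0.00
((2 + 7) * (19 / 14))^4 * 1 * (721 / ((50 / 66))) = 2906267639319 / 137200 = 21182708.74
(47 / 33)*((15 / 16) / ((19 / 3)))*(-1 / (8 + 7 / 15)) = -0.02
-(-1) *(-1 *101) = -101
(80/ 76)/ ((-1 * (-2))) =10/ 19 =0.53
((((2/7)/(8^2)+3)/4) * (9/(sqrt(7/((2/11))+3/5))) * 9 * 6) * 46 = 2685.42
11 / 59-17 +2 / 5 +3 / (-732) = -1181743 / 71980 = -16.42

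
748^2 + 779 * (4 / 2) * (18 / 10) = 2811542 / 5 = 562308.40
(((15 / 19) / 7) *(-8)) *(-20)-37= -2521 / 133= -18.95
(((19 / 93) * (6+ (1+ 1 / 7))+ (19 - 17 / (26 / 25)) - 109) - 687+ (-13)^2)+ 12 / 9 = -3506805 / 5642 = -621.55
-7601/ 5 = -1520.20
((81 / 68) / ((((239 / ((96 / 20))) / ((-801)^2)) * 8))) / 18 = 106.59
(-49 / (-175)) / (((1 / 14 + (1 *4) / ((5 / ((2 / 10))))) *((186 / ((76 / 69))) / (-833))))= -3102092 / 519777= -5.97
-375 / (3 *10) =-25 / 2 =-12.50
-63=-63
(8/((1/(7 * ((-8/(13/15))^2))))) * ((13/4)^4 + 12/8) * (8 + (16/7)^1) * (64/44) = 8071591.18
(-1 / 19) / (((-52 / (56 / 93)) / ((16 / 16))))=14 / 22971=0.00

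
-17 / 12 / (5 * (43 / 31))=-0.20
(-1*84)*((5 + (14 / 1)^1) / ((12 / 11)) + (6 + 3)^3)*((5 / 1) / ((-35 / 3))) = 26871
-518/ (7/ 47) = -3478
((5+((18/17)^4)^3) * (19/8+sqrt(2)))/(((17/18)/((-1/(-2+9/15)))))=366294831081748290 * sqrt(2)/69332046230341559+3479800895276608755/277328184921366236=20.02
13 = 13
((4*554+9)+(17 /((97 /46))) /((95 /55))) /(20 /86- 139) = -58899637 /3665727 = -16.07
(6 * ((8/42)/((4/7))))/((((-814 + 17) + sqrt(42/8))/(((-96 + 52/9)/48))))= 203 * sqrt(21)/68602005 + 323582/68602005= 0.00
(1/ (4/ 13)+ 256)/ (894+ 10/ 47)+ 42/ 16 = 490033/ 168112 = 2.91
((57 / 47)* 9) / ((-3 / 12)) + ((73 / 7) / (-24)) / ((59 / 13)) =-20384027 / 465864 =-43.76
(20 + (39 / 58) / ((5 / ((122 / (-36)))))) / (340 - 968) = -0.03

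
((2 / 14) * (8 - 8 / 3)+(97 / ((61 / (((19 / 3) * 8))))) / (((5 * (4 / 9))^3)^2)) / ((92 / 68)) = 249290045797 / 235704000000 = 1.06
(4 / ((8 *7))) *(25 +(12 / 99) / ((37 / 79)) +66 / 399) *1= 4128715 / 2273502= 1.82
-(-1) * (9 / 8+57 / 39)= 269 / 104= 2.59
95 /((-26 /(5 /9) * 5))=-95 /234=-0.41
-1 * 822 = -822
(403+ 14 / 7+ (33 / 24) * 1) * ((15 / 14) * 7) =48765 / 16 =3047.81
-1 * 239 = -239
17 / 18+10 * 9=1637 / 18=90.94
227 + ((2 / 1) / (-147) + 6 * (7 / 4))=69821 / 294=237.49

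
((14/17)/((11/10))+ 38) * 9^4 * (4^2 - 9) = 332787042/187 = 1779609.85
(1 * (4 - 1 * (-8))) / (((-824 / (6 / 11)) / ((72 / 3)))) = -0.19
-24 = -24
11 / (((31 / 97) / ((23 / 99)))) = 2231 / 279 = 8.00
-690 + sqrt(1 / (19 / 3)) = -690 + sqrt(57) / 19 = -689.60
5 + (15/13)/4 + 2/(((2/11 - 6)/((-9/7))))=16687/2912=5.73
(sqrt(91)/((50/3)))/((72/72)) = 3 * sqrt(91)/50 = 0.57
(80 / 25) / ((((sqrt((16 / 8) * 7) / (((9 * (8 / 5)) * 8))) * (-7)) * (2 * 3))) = -768 * sqrt(14) / 1225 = -2.35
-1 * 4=-4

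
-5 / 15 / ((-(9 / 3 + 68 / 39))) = 13 / 185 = 0.07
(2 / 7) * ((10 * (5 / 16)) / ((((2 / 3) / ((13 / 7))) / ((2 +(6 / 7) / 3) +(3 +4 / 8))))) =78975 / 5488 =14.39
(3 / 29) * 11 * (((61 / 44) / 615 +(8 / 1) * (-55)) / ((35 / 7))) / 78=-11906339 / 9274200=-1.28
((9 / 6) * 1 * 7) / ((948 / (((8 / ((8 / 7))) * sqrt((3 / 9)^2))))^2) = 0.00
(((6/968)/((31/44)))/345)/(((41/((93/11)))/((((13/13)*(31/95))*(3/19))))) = 279/1029779575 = 0.00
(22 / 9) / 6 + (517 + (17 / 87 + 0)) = 405283 / 783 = 517.60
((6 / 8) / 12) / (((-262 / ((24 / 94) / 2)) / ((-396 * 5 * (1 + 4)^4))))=928125 / 24628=37.69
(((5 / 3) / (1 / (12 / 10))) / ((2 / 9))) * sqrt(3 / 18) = 3 * sqrt(6) / 2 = 3.67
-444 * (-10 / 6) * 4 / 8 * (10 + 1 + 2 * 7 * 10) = 55870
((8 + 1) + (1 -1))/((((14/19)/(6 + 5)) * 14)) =1881/196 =9.60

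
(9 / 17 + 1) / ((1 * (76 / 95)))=1.91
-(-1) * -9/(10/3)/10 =-27/100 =-0.27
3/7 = 0.43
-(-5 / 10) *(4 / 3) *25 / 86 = 25 / 129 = 0.19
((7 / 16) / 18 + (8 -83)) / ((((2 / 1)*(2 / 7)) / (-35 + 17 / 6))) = 29172143 / 6912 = 4220.51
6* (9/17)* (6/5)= 324/85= 3.81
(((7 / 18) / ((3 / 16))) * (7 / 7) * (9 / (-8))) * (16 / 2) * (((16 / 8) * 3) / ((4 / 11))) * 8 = -2464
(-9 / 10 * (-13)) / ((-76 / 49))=-5733 / 760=-7.54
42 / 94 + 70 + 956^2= 42958303 / 47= 914006.45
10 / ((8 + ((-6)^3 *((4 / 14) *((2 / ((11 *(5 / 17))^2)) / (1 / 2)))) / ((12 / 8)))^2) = 2241903125 / 13370703392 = 0.17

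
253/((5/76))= 19228/5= 3845.60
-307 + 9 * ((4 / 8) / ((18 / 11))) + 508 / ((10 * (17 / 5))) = -19673 / 68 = -289.31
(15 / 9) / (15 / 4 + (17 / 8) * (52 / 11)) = 220 / 1821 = 0.12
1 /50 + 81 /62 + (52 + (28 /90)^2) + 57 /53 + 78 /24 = 768537203 /13308300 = 57.75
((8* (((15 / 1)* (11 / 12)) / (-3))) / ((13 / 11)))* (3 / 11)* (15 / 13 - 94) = 785.62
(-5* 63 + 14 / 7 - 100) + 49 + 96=-268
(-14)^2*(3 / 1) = 588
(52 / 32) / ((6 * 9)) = 13 / 432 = 0.03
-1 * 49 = -49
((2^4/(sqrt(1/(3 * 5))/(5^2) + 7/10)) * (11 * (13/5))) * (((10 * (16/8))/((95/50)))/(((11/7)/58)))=88670400000/349049 - 337792000 * sqrt(15)/349049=250286.17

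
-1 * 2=-2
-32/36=-8/9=-0.89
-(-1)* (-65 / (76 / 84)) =-1365 / 19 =-71.84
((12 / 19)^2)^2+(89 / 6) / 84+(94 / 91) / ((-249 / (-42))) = 36139599919 / 70870644936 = 0.51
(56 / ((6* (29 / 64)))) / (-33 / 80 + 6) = 143360 / 38889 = 3.69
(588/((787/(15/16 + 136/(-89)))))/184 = -0.00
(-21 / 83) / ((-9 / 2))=14 / 249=0.06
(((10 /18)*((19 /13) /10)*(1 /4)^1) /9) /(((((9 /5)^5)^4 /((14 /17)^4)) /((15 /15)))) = 8701133728027343750 /1069237656776606119158902013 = 0.00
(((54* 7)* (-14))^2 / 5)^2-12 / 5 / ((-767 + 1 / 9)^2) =9340481414870265250881 / 297735025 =31371792468387.84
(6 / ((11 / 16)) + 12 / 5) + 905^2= 819036.13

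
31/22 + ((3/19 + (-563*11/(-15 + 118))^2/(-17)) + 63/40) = -315895829389/1507751080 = -209.51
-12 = -12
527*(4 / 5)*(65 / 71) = 27404 / 71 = 385.97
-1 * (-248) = 248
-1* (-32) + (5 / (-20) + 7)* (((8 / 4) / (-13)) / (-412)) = 342811 / 10712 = 32.00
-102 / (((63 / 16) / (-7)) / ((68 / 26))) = 18496 / 39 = 474.26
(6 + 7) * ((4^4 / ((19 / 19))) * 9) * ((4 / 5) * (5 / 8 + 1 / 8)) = 89856 / 5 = 17971.20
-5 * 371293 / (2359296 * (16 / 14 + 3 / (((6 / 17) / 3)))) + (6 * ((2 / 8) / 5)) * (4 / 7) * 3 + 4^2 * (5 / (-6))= -12.85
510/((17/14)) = 420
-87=-87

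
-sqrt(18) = -3*sqrt(2) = -4.24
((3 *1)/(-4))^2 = 9/16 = 0.56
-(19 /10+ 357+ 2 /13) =-46677 /130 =-359.05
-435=-435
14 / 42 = 1 / 3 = 0.33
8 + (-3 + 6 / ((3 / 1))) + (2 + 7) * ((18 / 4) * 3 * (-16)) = -1937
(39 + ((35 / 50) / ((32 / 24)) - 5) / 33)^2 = 2631792601 / 1742400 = 1510.44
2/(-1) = -2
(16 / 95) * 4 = 64 / 95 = 0.67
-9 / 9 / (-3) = 1 / 3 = 0.33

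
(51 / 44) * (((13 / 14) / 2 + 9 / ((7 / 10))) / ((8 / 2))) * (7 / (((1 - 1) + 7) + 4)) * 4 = 19023 / 1936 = 9.83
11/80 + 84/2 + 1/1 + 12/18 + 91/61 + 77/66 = 680213/14640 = 46.46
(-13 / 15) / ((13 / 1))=-1 / 15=-0.07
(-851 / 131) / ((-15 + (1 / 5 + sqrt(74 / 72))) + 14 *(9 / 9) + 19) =-13939380 / 38932021 + 127650 *sqrt(37) / 38932021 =-0.34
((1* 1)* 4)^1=4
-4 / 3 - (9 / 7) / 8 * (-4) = -29 / 42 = -0.69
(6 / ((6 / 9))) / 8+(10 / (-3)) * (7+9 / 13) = -7649 / 312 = -24.52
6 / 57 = 2 / 19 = 0.11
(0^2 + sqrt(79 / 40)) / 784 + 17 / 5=sqrt(790) / 15680 + 17 / 5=3.40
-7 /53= -0.13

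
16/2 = 8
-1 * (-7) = 7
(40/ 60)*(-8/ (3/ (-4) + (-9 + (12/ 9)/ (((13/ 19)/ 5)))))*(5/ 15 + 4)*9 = 32448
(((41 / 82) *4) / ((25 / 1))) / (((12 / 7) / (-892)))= -3122 / 75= -41.63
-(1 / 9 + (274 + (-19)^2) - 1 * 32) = -5428 / 9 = -603.11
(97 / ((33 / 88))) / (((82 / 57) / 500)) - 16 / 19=70033344 / 779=89901.60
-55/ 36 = -1.53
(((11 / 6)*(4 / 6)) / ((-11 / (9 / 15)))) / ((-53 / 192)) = 64 / 265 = 0.24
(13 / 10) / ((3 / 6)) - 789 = -3932 / 5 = -786.40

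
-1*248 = -248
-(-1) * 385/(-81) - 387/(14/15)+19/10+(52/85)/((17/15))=-341618429/819315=-416.96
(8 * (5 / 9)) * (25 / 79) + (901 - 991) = -62990 / 711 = -88.59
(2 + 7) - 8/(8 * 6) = 8.83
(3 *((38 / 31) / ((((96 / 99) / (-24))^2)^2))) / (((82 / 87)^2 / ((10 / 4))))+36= 207218330211069 / 53361664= 3883280.89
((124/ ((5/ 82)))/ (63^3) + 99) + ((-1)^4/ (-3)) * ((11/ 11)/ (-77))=99.01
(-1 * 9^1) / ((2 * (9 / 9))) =-9 / 2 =-4.50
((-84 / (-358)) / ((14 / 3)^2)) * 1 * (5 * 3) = 405 / 2506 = 0.16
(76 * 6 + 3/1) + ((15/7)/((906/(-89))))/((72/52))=17460083/38052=458.85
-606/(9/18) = -1212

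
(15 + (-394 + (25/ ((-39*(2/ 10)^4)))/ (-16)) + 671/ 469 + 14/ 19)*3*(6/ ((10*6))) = -1956128921/ 18534880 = -105.54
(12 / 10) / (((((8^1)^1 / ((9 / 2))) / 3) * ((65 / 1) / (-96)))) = -972 / 325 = -2.99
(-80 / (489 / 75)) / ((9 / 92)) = -184000 / 1467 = -125.43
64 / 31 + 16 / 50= 1848 / 775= 2.38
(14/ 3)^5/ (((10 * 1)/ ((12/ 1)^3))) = 17210368/ 45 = 382452.62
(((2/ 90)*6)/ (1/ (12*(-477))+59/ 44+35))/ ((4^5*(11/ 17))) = 8109/ 1464421120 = 0.00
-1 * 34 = -34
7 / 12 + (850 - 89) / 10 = 4601 / 60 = 76.68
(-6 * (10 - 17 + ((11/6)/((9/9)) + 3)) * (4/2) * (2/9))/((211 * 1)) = 0.03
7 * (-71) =-497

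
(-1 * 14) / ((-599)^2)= -14 / 358801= -0.00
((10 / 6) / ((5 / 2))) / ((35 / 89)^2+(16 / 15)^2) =1188150 / 2303401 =0.52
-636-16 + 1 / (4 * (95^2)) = -23537199 / 36100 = -652.00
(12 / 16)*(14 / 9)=7 / 6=1.17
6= 6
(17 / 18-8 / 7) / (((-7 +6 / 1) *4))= 0.05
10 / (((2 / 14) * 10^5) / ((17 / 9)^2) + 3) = 20230 / 8106069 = 0.00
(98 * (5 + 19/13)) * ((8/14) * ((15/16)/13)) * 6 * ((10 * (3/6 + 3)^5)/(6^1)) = 185297175/1352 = 137054.12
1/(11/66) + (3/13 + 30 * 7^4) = 936471/13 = 72036.23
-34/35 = -0.97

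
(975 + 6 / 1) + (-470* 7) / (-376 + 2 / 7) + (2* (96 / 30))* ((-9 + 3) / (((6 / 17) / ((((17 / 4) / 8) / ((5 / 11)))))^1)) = 5671573 / 6575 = 862.60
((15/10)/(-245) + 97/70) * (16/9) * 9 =22.07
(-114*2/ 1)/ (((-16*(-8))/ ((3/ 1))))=-171/ 32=-5.34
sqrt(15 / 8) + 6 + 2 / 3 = sqrt(30) / 4 + 20 / 3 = 8.04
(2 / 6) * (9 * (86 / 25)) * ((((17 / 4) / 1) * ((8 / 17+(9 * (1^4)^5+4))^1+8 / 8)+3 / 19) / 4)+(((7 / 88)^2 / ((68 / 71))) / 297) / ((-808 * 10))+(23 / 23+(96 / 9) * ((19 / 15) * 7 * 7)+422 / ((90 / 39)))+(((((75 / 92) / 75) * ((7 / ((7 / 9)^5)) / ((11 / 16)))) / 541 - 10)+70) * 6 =4895683028093309978103661 / 3586599912632718643200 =1364.99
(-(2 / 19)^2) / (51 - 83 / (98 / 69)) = 392 / 263169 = 0.00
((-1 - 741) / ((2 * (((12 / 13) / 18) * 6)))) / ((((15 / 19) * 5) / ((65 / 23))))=-1191281 / 1380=-863.25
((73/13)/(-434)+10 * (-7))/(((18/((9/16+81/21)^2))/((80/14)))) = -434.15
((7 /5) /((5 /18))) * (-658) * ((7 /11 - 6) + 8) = -8743.03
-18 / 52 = -9 / 26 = -0.35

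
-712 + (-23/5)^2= -17271/25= -690.84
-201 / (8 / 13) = -2613 / 8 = -326.62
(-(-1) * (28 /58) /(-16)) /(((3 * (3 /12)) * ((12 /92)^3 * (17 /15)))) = -425845 /26622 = -16.00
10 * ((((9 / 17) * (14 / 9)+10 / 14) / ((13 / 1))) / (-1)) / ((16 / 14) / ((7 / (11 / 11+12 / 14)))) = -44835 / 11492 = -3.90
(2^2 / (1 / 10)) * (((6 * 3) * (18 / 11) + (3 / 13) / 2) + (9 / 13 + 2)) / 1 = 184540 / 143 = 1290.49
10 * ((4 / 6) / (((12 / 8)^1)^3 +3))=1.05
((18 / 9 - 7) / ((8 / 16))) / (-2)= 5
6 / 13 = 0.46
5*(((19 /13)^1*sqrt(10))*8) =760*sqrt(10) /13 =184.87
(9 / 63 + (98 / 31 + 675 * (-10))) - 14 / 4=-2929585 / 434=-6750.20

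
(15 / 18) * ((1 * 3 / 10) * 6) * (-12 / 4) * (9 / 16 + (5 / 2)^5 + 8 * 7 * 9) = -173439 / 64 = -2709.98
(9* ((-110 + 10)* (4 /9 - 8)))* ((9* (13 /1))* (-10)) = -7956000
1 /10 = 0.10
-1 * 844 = -844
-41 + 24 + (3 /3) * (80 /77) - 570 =-45119 /77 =-585.96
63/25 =2.52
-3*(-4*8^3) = 6144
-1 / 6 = -0.17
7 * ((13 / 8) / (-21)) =-13 / 24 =-0.54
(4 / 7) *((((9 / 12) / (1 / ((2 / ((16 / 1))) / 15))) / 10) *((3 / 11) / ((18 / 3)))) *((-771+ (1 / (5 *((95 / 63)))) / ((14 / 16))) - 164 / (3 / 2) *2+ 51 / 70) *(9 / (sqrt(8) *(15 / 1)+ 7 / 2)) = 59178873 / 209238260000 - 177536619 *sqrt(2) / 73233391000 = -0.00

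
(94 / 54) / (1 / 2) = 94 / 27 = 3.48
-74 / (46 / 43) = -1591 / 23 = -69.17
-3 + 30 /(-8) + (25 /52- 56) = -1619 /26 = -62.27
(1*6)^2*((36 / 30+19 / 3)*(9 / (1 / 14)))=170856 / 5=34171.20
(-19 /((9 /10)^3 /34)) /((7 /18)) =-1292000 /567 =-2278.66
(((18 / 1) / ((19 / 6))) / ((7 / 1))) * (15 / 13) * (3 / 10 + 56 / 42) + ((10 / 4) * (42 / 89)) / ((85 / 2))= 582288 / 373711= 1.56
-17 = -17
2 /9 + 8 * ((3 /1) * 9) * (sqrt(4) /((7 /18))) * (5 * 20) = 6998414 /63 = 111085.94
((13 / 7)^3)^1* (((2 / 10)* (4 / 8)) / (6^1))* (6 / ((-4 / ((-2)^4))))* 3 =-13182 / 1715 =-7.69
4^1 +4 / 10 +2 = 6.40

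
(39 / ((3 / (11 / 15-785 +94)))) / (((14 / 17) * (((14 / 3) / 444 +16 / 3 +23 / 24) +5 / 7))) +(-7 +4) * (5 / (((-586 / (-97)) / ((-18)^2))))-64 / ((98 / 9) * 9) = -22148545723562 / 9392564755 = -2358.09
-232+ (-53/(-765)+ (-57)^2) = 2308058/765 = 3017.07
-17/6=-2.83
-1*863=-863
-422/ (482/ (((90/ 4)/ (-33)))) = 3165/ 5302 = 0.60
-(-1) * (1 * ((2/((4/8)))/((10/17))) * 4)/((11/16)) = 2176/55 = 39.56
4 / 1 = 4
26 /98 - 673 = -32964 /49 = -672.73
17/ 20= 0.85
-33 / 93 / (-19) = 11 / 589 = 0.02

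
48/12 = 4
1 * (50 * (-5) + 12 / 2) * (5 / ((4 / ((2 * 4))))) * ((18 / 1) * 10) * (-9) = 3952800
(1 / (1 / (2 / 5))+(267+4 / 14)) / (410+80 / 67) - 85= -81333527 / 964250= -84.35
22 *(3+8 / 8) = 88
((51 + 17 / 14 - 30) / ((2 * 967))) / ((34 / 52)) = 4043 / 230146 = 0.02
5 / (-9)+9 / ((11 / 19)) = 1484 / 99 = 14.99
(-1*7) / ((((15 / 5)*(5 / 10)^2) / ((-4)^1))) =112 / 3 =37.33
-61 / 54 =-1.13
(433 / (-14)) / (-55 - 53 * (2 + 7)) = 433 / 7448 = 0.06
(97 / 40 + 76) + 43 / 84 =66307 / 840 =78.94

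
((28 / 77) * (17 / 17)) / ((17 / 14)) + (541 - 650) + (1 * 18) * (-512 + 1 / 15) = -8717473 / 935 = -9323.50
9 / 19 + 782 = 14867 / 19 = 782.47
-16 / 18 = -8 / 9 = -0.89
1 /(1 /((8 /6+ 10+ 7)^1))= 55 /3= 18.33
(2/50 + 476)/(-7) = -11901/175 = -68.01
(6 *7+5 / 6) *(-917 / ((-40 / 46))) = 45169.89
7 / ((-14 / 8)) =-4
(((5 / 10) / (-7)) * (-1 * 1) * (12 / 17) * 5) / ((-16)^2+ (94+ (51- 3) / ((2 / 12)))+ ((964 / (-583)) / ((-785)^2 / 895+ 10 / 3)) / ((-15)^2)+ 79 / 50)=139242262500 / 353257706923771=0.00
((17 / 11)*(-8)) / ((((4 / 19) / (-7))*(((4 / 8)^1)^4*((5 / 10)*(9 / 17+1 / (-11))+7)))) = 911.10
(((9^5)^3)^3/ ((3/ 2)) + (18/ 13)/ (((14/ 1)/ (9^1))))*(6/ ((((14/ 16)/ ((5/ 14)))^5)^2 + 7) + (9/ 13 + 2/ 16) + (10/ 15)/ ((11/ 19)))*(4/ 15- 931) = -443416067550305900417187465295565173330342492828700678003243431237311/ 41570781326832998760520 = -10666531958207166570707860000000000000000000000.00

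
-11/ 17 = -0.65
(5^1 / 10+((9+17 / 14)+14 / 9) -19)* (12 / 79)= -1696 / 1659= -1.02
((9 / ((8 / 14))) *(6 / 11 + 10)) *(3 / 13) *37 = 202797 / 143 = 1418.16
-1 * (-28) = 28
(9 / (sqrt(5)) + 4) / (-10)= -9* sqrt(5) / 50 -2 / 5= -0.80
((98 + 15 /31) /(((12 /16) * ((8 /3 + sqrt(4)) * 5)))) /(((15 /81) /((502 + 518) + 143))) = 191734506 /5425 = 35342.77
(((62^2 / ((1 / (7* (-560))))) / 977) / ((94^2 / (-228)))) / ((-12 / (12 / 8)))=-107362920 / 2158193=-49.75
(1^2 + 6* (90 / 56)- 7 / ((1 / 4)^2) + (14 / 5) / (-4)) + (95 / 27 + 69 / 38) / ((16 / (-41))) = -66491707 / 574560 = -115.73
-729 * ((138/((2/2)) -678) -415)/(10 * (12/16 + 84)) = 92826/113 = 821.47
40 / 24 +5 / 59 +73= 13231 / 177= 74.75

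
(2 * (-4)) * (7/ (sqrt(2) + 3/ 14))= 2352/ 383-10976 * sqrt(2)/ 383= -34.39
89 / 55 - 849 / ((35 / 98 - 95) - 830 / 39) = 1245149 / 139249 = 8.94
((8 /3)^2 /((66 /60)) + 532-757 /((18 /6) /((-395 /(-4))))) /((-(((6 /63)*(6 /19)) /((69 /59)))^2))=90339582591503 /2450624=36863910.00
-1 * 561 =-561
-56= -56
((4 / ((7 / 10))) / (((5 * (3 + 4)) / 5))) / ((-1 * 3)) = -40 / 147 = -0.27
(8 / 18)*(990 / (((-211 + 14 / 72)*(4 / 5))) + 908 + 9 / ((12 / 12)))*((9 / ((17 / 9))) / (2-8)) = -2440434 / 7589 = -321.58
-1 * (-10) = 10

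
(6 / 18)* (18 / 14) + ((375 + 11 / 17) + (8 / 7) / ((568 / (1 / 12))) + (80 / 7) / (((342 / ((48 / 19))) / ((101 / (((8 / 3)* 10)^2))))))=68826073591 / 183005340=376.09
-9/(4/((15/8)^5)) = -6834375/131072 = -52.14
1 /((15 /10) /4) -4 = -4 /3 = -1.33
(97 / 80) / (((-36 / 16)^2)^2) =1552 / 32805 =0.05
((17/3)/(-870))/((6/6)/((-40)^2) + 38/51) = -46240/5294037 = -0.01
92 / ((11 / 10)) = 920 / 11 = 83.64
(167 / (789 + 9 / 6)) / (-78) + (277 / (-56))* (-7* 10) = 346.25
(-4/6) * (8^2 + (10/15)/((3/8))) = -1184/27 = -43.85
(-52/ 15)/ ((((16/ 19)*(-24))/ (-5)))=-247/ 288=-0.86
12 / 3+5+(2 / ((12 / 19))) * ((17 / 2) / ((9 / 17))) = 6463 / 108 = 59.84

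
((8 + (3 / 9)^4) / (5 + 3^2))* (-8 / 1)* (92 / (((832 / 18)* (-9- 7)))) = 14927 / 26208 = 0.57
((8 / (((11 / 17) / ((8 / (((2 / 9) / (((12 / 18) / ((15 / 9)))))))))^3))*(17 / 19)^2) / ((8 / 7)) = 3709711498752 / 60061375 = 61765.34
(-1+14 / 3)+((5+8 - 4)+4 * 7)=122 / 3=40.67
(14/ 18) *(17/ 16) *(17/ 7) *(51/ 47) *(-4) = -4913/ 564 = -8.71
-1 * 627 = -627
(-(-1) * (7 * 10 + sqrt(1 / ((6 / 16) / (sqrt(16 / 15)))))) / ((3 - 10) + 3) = -35 / 2 - sqrt(2) * 3^(1 / 4) * 5^(3 / 4) / 15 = -17.91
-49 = -49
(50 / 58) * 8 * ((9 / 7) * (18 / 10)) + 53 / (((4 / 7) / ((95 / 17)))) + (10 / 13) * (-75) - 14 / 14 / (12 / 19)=63928937 / 134589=474.99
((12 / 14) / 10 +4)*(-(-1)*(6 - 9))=-429 / 35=-12.26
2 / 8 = 1 / 4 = 0.25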